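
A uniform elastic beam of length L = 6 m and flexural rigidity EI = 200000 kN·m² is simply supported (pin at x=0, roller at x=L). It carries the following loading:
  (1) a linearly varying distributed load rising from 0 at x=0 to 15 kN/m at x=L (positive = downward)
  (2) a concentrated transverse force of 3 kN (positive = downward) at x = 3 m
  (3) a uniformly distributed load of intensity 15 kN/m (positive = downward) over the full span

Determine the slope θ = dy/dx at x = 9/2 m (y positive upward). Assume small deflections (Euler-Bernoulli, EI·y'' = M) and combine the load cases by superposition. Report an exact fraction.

θ(9/2) = 36873/51200000 rad

Load 1 — triangular load w₀=15 kN/m (0→w₀ over full span):
  θ_1 = -w₀(7L⁴-30L²x²+15x⁴)/(360LEI) = -15·(7·6⁴-30·6²·(9/2)²+15·(9/2)⁴)/(360·6·200000) = 11817/51200000 rad
Load 2 — point force P=3 kN at a=3 m (b=L-a=3):
  θ_2 = -Pa(2L²-6Lx+3x²+a²)/(6LEI)  [x>a] = -3·3·(2·6²-6·6·(9/2)+3·(9/2)²+3²)/(6·6·200000) = 81/3200000 rad
Load 3 — uniform load w=15 kN/m over full span:
  θ_3 = -w(L³-6Lx²+4x³)/(24EI) = -15·(6³-6·6·(9/2)²+4·(9/2)³)/(24·200000) = 297/640000 rad
Superposition: θ = Σ θ_i = 36873/51200000 rad ≈ 0.000720 rad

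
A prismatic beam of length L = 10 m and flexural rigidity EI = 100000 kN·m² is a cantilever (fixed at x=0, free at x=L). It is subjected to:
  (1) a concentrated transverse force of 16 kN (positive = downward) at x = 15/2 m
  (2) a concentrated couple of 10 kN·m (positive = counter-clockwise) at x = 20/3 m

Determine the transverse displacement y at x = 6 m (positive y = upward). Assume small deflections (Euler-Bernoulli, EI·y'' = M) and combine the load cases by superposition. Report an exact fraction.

Load 1 — point force P=16 kN at a=15/2 m (b=L-a=5/2):
  y_1 = -Px²(3a-x)/(6EI)  [x≤a] = -16·6²·(3·(15/2)-6)/(6·100000) = -99/6250 m
Load 2 — applied couple M₀=10 kN·m at a=20/3 m (b=L-a=10/3):
  y_2 = M₀x²/(2EI)  [x≤a] = 10·6²/(2·100000) = 9/5000 m
Superposition: y = Σ y_i = -351/25000 m ≈ -0.014040 m

y(6) = -351/25000 m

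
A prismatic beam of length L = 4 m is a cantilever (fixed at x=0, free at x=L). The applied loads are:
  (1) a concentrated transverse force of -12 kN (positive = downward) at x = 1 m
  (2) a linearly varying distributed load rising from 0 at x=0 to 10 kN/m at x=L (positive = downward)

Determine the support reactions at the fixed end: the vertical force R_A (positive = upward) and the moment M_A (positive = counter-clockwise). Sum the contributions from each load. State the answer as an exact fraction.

R_A = 8 kN, M_A = 124/3 kN·m

Load 1 — point force P=-12 kN at a=1 m (b=L-a=3):
  R_A = P = (-12) = -12 kN
  M_A = Pa = (-12)·1 = -12 kN·m
Load 2 — triangular load w₀=10 kN/m (0→w₀ over full span):
  R_A = w₀L/2 = 10·4/2 = 20 kN
  M_A = w₀L²/3 = 10·4²/3 = 160/3 kN·m
Superposition: R_A = 8 kN, M_A = 124/3 kN·m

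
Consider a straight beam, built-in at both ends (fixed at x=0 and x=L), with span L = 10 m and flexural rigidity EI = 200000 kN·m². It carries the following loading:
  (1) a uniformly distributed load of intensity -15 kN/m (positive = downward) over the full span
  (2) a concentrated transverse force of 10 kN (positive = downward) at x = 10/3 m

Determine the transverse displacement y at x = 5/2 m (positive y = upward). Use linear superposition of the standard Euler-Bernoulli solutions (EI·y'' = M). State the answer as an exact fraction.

Load 1 — uniform load w=-15 kN/m over full span:
  y_1 = -wx²(L-x)²/(24EI) = -(-15)·(5/2)²·(10-(5/2))²/(24·200000) = 9/8192 m
Load 2 — point force P=10 kN at a=10/3 m (b=L-a=20/3):
  y_2 = -Pb²x²(3aL-(3a+b)x)/(6L³EI)  [x≤a] = -10·(20/3)²·(5/2)²·(3·(10/3)·10-(3·(10/3)+(20/3))·(5/2))/(6·10³·200000) = -7/51840 m
Superposition: y = Σ y_i = 3197/3317760 m ≈ 0.000964 m

y(5/2) = 3197/3317760 m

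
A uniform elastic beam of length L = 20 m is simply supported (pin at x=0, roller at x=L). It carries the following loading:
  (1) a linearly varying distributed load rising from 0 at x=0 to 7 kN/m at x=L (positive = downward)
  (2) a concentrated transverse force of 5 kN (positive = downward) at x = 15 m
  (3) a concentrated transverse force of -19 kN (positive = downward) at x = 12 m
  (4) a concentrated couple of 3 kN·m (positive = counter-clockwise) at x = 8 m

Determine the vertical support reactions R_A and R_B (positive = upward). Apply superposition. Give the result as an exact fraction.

Load 1 — triangular load w₀=7 kN/m (0→w₀ over full span):
  R_A = w₀L/6 = 7·20/6 = 70/3 kN
  R_B = w₀L/3 = 7·20/3 = 140/3 kN
Load 2 — point force P=5 kN at a=15 m (b=L-a=5):
  R_A = Pb/L = 5·5/20 = 5/4 kN
  R_B = Pa/L = 5·15/20 = 15/4 kN
Load 3 — point force P=-19 kN at a=12 m (b=L-a=8):
  R_A = Pb/L = (-19)·8/20 = -38/5 kN
  R_B = Pa/L = (-19)·12/20 = -57/5 kN
Load 4 — applied couple M₀=3 kN·m at a=8 m (b=L-a=12):
  R_A = M₀/L = 3/20 kN
  R_B = -M₀/L = -3/20 kN
Superposition: R_A = 257/15 kN, R_B = 583/15 kN

R_A = 257/15 kN, R_B = 583/15 kN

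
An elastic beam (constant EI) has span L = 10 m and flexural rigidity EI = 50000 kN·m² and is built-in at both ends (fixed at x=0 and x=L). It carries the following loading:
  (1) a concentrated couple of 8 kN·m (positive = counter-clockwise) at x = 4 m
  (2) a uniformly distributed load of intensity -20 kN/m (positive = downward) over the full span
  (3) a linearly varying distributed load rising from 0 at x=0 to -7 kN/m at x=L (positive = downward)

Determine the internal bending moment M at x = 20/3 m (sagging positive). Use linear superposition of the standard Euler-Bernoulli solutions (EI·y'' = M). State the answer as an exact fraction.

Load 1 — applied couple M₀=8 kN·m at a=4 m (b=L-a=6):
  M_1 = R_Ax - M_A - M₀  [x>a] with R_A=144/125, M_A=24/25 = (144/125)·(20/3) - (24/25) - 8 = -32/25 kN·m
Load 2 — uniform load w=-20 kN/m over full span:
  M_2 = wLx/2 - wL²/12 - wx²/2 = (-20)·10·(20/3)/2 - (-20)·10²/12 - (-20)·(20/3)²/2 = -500/9 kN·m
Load 3 — triangular load w₀=-7 kN/m (0→w₀ over full span):
  M_3 = 3w₀Lx/20 - w₀L²/30 - w₀x³/(6L) = 3·(-7)·10·(20/3)/20 - (-7)·10²/30 - (-7)·(20/3)³/(6·10) = -980/81 kN·m
Superposition: M = Σ M_i = -139592/2025 kN·m ≈ -68.934321 kN·m

M(20/3) = -139592/2025 kN·m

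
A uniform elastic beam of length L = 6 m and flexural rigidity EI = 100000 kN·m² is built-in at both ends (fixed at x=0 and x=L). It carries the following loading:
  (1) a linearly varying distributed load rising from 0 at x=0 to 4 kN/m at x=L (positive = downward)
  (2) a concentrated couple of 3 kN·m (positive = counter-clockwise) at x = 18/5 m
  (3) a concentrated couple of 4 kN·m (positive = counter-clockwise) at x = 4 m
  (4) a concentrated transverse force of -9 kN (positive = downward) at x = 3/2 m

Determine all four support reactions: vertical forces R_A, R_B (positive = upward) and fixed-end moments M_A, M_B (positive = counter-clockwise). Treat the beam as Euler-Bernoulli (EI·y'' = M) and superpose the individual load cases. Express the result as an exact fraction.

R_A = -17171/7200 kN, M_A = -1201/2400 kN·m, R_B = 38771/7200 kN, M_B = -3447/800 kN·m

Load 1 — triangular load w₀=4 kN/m (0→w₀ over full span):
  R_A = 3w₀L/20 = 3·4·6/20 = 18/5 kN
  M_A = w₀L²/30 = 4·6²/30 = 24/5 kN·m
  R_B = 7w₀L/20 = 7·4·6/20 = 42/5 kN
  M_B = -w₀L²/20 = -4·6²/20 = -36/5 kN·m
Load 2 — applied couple M₀=3 kN·m at a=18/5 m (b=L-a=12/5):
  R_A = 6M₀ab/L³ = 6·3·(18/5)·(12/5)/6³ = 18/25 kN
  M_A = M₀b(2a-b)/L² = 3·(12/5)·(2·(18/5)-(12/5))/6² = 24/25 kN·m
  R_B = -6M₀ab/L³ = -6·3·(18/5)·(12/5)/6³ = -18/25 kN
  M_B = M₀a(2b-a)/L² = 3·(18/5)·(2·(12/5)-(18/5))/6² = 9/25 kN·m
Load 3 — applied couple M₀=4 kN·m at a=4 m (b=L-a=2):
  R_A = 6M₀ab/L³ = 6·4·4·2/6³ = 8/9 kN
  M_A = M₀b(2a-b)/L² = 4·2·(2·4-2)/6² = 4/3 kN·m
  R_B = -6M₀ab/L³ = -6·4·4·2/6³ = -8/9 kN
  M_B = M₀a(2b-a)/L² = 4·4·(2·2-4)/6² = 0 kN·m
Load 4 — point force P=-9 kN at a=3/2 m (b=L-a=9/2):
  R_A = Pb²(3a+b)/L³ = (-9)·(9/2)²·(3·(3/2)+(9/2))/6³ = -243/32 kN
  M_A = Pab²/L² = (-9)·(3/2)·(9/2)²/6² = -243/32 kN·m
  R_B = Pa²(a+3b)/L³ = (-9)·(3/2)²·((3/2)+3·(9/2))/6³ = -45/32 kN
  M_B = -Pa²b/L² = -(-9)·(3/2)²·(9/2)/6² = 81/32 kN·m
Superposition: R_A = -17171/7200 kN, M_A = -1201/2400 kN·m, R_B = 38771/7200 kN, M_B = -3447/800 kN·m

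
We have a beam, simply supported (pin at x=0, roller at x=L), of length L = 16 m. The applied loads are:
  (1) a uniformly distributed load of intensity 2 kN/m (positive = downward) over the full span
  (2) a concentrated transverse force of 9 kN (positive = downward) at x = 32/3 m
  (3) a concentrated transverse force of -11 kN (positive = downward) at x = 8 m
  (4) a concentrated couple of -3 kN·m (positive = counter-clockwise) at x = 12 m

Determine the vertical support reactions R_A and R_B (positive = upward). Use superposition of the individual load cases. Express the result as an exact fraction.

R_A = 213/16 kN, R_B = 267/16 kN

Load 1 — uniform load w=2 kN/m over full span:
  R_A = wL/2 = 2·16/2 = 16 kN
  R_B = wL/2 = 2·16/2 = 16 kN
Load 2 — point force P=9 kN at a=32/3 m (b=L-a=16/3):
  R_A = Pb/L = 9·(16/3)/16 = 3 kN
  R_B = Pa/L = 9·(32/3)/16 = 6 kN
Load 3 — point force P=-11 kN at a=8 m (b=L-a=8):
  R_A = Pb/L = (-11)·8/16 = -11/2 kN
  R_B = Pa/L = (-11)·8/16 = -11/2 kN
Load 4 — applied couple M₀=-3 kN·m at a=12 m (b=L-a=4):
  R_A = M₀/L = (-3)/16 = -3/16 kN
  R_B = -M₀/L = -(-3)/16 = 3/16 kN
Superposition: R_A = 213/16 kN, R_B = 267/16 kN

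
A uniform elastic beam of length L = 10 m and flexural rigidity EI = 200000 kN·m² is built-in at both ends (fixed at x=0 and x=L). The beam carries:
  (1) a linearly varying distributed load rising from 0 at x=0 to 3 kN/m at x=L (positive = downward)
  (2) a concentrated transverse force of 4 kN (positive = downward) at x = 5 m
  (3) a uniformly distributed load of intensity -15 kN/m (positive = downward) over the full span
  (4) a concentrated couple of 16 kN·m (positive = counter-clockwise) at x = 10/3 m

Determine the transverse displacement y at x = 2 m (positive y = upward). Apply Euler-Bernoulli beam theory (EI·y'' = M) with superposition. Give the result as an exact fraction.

y(2) = 15911/22500000 m

Load 1 — triangular load w₀=3 kN/m (0→w₀ over full span):
  y_1 = -w₀x²(L-x)²(x+2L)/(120LEI) = -3·2²·(10-2)²·(2+2·10)/(120·10·200000) = -11/156250 m
Load 2 — point force P=4 kN at a=5 m (b=L-a=5):
  y_2 = -Pb²x²(3aL-(3a+b)x)/(6L³EI)  [x≤a] = -4·5²·2²·(3·5·10-(3·5+5)·2)/(6·10³·200000) = -11/300000 m
Load 3 — uniform load w=-15 kN/m over full span:
  y_3 = -wx²(L-x)²/(24EI) = -(-15)·2²·(10-2)²/(24·200000) = 1/1250 m
Load 4 — applied couple M₀=16 kN·m at a=10/3 m (b=L-a=20/3):
  y_4 = (R_Ax³/6 - M_Ax²/2)/EI  [x≤a] with R_A=32/15, M_A=0 = ((32/15)·2³/6 - 0·2²/2)/200000 = 2/140625 m
Superposition: y = Σ y_i = 15911/22500000 m ≈ 0.000707 m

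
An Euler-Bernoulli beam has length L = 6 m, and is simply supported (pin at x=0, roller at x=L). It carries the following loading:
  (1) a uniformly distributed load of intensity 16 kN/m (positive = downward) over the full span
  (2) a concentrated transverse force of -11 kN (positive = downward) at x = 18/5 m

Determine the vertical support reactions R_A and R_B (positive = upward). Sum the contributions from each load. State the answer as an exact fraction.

R_A = 218/5 kN, R_B = 207/5 kN

Load 1 — uniform load w=16 kN/m over full span:
  R_A = wL/2 = 16·6/2 = 48 kN
  R_B = wL/2 = 16·6/2 = 48 kN
Load 2 — point force P=-11 kN at a=18/5 m (b=L-a=12/5):
  R_A = Pb/L = (-11)·(12/5)/6 = -22/5 kN
  R_B = Pa/L = (-11)·(18/5)/6 = -33/5 kN
Superposition: R_A = 218/5 kN, R_B = 207/5 kN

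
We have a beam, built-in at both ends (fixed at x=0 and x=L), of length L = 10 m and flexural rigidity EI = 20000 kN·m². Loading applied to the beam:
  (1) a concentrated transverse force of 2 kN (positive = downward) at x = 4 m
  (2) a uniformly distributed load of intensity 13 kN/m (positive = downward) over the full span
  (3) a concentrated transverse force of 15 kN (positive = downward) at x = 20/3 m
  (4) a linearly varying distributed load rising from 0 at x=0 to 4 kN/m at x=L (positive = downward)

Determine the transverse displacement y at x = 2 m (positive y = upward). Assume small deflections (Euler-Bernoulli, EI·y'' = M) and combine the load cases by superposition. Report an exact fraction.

y(2) = -150617/16875000 m

Load 1 — point force P=2 kN at a=4 m (b=L-a=6):
  y_1 = -Pb²x²(3aL-(3a+b)x)/(6L³EI)  [x≤a] = -2·6²·2²·(3·4·10-(3·4+6)·2)/(6·10³·20000) = -63/312500 m
Load 2 — uniform load w=13 kN/m over full span:
  y_2 = -wx²(L-x)²/(24EI) = -13·2²·(10-2)²/(24·20000) = -13/1875 m
Load 3 — point force P=15 kN at a=20/3 m (b=L-a=10/3):
  y_3 = -Pb²x²(3aL-(3a+b)x)/(6L³EI)  [x≤a] = -15·(10/3)²·2²·(3·(20/3)·10-(3·(20/3)+(10/3))·2)/(6·10³·20000) = -23/27000 m
Load 4 — triangular load w₀=4 kN/m (0→w₀ over full span):
  y_4 = -w₀x²(L-x)²(x+2L)/(120LEI) = -4·2²·(10-2)²·(2+2·10)/(120·10·20000) = -44/46875 m
Superposition: y = Σ y_i = -150617/16875000 m ≈ -0.008925 m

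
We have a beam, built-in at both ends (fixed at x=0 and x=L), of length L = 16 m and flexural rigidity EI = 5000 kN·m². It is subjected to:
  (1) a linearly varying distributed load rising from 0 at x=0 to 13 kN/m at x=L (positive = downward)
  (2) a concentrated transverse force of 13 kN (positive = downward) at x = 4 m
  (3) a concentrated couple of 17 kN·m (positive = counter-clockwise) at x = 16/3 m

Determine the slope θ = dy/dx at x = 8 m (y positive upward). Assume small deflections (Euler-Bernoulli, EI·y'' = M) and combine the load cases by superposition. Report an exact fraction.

θ(8) = -221/75000 rad

Load 1 — triangular load w₀=13 kN/m (0→w₀ over full span):
  θ_1 = -w₀(2x(L-x)(L-2x)(x+2L)+x²(L-x)²)/(120LEI) = -13·(2·8·(16-8)·(16-2·8)·(8+2·16)+8²·(16-8)²)/(120·16·5000) = -52/9375 rad
Load 2 — point force P=13 kN at a=4 m (b=L-a=12):
  θ_2 = Pa²(L-x)(2bL-(3b+a)(L-x))/(2L³EI)  [x>a] = 13·4²·(16-8)·(2·12·16-(3·12+4)·(16-8))/(2·16³·5000) = 13/5000 rad
Load 3 — applied couple M₀=17 kN·m at a=16/3 m (b=L-a=32/3):
  θ_3 = (R_Ax²/2 - M_Ax - M₀(x-a))/EI  [x>a] with R_A=17/12, M_A=0 = ((17/12)·8²/2 - 0·8 - 17·(8-(16/3)))/5000 = 0 rad
Superposition: θ = Σ θ_i = -221/75000 rad ≈ -0.002947 rad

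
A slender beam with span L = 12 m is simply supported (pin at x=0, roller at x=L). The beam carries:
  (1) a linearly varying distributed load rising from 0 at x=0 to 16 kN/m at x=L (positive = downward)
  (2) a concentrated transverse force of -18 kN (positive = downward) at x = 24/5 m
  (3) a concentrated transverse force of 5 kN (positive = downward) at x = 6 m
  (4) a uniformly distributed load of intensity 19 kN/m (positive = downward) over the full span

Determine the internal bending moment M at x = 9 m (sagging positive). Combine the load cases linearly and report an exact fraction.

M(9) = 1842/5 kN·m

Load 1 — triangular load w₀=16 kN/m (0→w₀ over full span):
  M_1 = w₀Lx/6 - w₀x³/(6L) = 16·12·9/6 - 16·9³/(6·12) = 126 kN·m
Load 2 — point force P=-18 kN at a=24/5 m (b=L-a=36/5):
  M_2 = Pa(L-x)/L  [x>a] = (-18)·(24/5)·(12-9)/12 = -108/5 kN·m
Load 3 — point force P=5 kN at a=6 m (b=L-a=6):
  M_3 = Pa(L-x)/L  [x>a] = 5·6·(12-9)/12 = 15/2 kN·m
Load 4 — uniform load w=19 kN/m over full span:
  M_4 = wx(L-x)/2 = 19·9·(12-9)/2 = 513/2 kN·m
Superposition: M = Σ M_i = 1842/5 kN·m ≈ 368.400000 kN·m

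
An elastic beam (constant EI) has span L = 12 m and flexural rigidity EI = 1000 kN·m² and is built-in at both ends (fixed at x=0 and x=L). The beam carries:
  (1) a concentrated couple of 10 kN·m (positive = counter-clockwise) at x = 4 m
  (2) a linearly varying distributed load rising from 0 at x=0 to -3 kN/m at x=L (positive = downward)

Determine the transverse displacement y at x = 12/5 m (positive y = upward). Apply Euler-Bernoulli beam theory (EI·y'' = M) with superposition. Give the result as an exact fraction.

y(12/5) = 62024/1953125 m

Load 1 — applied couple M₀=10 kN·m at a=4 m (b=L-a=8):
  y_1 = (R_Ax³/6 - M_Ax²/2)/EI  [x≤a] with R_A=10/9, M_A=0 = ((10/9)·(12/5)³/6 - 0·(12/5)²/2)/1000 = 8/3125 m
Load 2 — triangular load w₀=-3 kN/m (0→w₀ over full span):
  y_2 = -w₀x²(L-x)²(x+2L)/(120LEI) = -(-3)·(12/5)²·(12-(12/5))²·((12/5)+2·12)/(120·12·1000) = 57024/1953125 m
Superposition: y = Σ y_i = 62024/1953125 m ≈ 0.031756 m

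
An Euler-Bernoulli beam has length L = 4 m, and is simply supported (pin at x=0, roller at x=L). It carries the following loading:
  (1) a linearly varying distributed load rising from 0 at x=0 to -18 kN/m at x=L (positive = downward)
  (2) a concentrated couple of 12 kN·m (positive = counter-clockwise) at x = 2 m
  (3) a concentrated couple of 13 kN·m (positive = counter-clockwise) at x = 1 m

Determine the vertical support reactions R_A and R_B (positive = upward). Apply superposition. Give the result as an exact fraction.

R_A = -23/4 kN, R_B = -121/4 kN

Load 1 — triangular load w₀=-18 kN/m (0→w₀ over full span):
  R_A = w₀L/6 = (-18)·4/6 = -12 kN
  R_B = w₀L/3 = (-18)·4/3 = -24 kN
Load 2 — applied couple M₀=12 kN·m at a=2 m (b=L-a=2):
  R_A = M₀/L = 12/4 = 3 kN
  R_B = -M₀/L = -12/4 = -3 kN
Load 3 — applied couple M₀=13 kN·m at a=1 m (b=L-a=3):
  R_A = M₀/L = 13/4 kN
  R_B = -M₀/L = -13/4 kN
Superposition: R_A = -23/4 kN, R_B = -121/4 kN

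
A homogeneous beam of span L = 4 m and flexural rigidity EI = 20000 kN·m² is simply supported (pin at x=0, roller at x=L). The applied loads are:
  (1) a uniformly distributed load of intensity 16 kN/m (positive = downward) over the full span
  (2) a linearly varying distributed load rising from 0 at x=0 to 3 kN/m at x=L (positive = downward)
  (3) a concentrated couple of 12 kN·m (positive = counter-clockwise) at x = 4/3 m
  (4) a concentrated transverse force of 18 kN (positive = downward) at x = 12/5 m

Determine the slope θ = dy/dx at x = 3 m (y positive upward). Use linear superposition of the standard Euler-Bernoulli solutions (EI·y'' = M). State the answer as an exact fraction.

θ(3) = 495209/240000000 rad

Load 1 — uniform load w=16 kN/m over full span:
  θ_1 = -w(L³-6Lx²+4x³)/(24EI) = -16·(4³-6·4·3²+4·3³)/(24·20000) = 11/7500 rad
Load 2 — triangular load w₀=3 kN/m (0→w₀ over full span):
  θ_2 = -w₀(7L⁴-30L²x²+15x⁴)/(360LEI) = -3·(7·4⁴-30·4²·3²+15·3⁴)/(360·4·20000) = 1313/9600000 rad
Load 3 — applied couple M₀=12 kN·m at a=4/3 m (b=L-a=8/3):
  θ_3 = (M₀x²/(2L)-M₀(x-a)+C₁)/EI  [x>a] with C₁=M₀(3b²-L²)/(6L)=8/3 = (12·3²/(2·4)-12·(3-(4/3))+(8/3))/20000 = -23/120000 rad
Load 4 — point force P=18 kN at a=12/5 m (b=L-a=8/5):
  θ_4 = -Pa(2L²-6Lx+3x²+a²)/(6LEI)  [x>a] = -18·(12/5)·(2·4²-6·4·3+3·3²+(12/5)²)/(6·4·20000) = 1629/2500000 rad
Superposition: θ = Σ θ_i = 495209/240000000 rad ≈ 0.002063 rad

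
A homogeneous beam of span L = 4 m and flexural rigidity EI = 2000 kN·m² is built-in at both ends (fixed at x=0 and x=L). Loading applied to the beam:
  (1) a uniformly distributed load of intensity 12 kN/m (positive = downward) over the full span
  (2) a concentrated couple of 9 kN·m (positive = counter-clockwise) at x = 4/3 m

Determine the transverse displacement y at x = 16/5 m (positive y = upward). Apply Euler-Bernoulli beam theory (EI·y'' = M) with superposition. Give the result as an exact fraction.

y(16/5) = -201/156250 m

Load 1 — uniform load w=12 kN/m over full span:
  y_1 = -wx²(L-x)²/(24EI) = -12·(16/5)²·(4-(16/5))²/(24·2000) = -128/78125 m
Load 2 — applied couple M₀=9 kN·m at a=4/3 m (b=L-a=8/3):
  y_2 = (R_Ax³/6 - M_Ax²/2 - M₀(x-a)²/2)/EI  [x>a] with R_A=3, M_A=0 = (3·(16/5)³/6 - 0·(16/5)²/2 - 9·((16/5)-(4/3))²/2)/2000 = 11/31250 m
Superposition: y = Σ y_i = -201/156250 m ≈ -0.001286 m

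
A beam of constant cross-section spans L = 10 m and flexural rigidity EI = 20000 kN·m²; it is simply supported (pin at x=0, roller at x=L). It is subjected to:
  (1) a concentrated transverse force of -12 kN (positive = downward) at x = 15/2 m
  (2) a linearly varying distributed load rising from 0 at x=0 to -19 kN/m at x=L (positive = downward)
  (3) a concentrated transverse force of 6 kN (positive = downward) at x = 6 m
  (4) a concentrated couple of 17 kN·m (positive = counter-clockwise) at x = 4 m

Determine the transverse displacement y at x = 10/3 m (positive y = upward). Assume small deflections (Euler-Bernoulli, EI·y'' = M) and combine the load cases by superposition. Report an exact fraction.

y(10/3) = 642173/11664000 m

Load 1 — point force P=-12 kN at a=15/2 m (b=L-a=5/2):
  y_1 = -Pbx(L²-b²-x²)/(6LEI)  [x≤a] = -(-12)·(5/2)·(10/3)·(10²-(5/2)²-(10/3)²)/(6·10·20000) = 119/17280 m
Load 2 — triangular load w₀=-19 kN/m (0→w₀ over full span):
  y_2 = -w₀x(7L⁴-10L²x²+3x⁴)/(360LEI) = -(-19)·(10/3)·(7·10⁴-10·10²·(10/3)²+3·(10/3)⁴)/(360·10·20000) = 38/729 m
Load 3 — point force P=6 kN at a=6 m (b=L-a=4):
  y_3 = -Pbx(L²-b²-x²)/(6LEI)  [x≤a] = -6·4·(10/3)·(10²-4²-(10/3)²)/(6·10·20000) = -82/16875 m
Load 4 — applied couple M₀=17 kN·m at a=4 m (b=L-a=6):
  y_4 = (M₀x³/(6L)+C₁x)/EI  [x≤a] with C₁=M₀(3b²-L²)/(6L)=34/15 = (17·(10/3)³/(6·10)+(34/15)·(10/3))/20000 = 731/810000 m
Superposition: y = Σ y_i = 642173/11664000 m ≈ 0.055056 m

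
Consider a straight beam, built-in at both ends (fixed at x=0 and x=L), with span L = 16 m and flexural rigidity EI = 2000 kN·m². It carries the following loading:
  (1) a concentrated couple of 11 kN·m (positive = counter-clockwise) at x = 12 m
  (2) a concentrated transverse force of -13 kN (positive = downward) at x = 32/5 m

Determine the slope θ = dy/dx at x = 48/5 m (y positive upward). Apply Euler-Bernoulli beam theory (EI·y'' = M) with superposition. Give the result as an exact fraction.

Load 1 — applied couple M₀=11 kN·m at a=12 m (b=L-a=4):
  θ_1 = (R_Ax²/2 - M_Ax)/EI  [x≤a] with R_A=99/128, M_A=55/16 = ((99/128)·(48/5)²/2 - (55/16)·(48/5))/2000 = 33/25000 rad
Load 2 — point force P=-13 kN at a=32/5 m (b=L-a=48/5):
  θ_2 = Pa²(L-x)(2bL-(3b+a)(L-x))/(2L³EI)  [x>a] = (-13)·(32/5)²·(16-(48/5))·(2·(48/5)·16-(3·(48/5)+(32/5))·(16-(48/5)))/(2·16³·2000) = -6656/390625 rad
Superposition: θ = Σ θ_i = -49123/3125000 rad ≈ -0.015719 rad

θ(48/5) = -49123/3125000 rad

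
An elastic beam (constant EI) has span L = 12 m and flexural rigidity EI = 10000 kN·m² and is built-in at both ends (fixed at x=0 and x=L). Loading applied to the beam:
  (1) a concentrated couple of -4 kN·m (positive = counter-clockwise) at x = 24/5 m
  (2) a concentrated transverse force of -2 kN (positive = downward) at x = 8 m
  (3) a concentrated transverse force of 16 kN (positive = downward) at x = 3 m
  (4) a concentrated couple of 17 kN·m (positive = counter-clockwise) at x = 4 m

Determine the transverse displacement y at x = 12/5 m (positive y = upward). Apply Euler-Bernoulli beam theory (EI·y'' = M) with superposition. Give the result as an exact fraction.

y(12/5) = -44651/11718750 m

Load 1 — applied couple M₀=-4 kN·m at a=24/5 m (b=L-a=36/5):
  y_1 = (R_Ax³/6 - M_Ax²/2)/EI  [x≤a] with R_A=-12/25, M_A=-12/25 = ((-12/25)·(12/5)³/6 - (-12/25)·(12/5)²/2)/10000 = 54/1953125 m
Load 2 — point force P=-2 kN at a=8 m (b=L-a=4):
  y_2 = -Pb²x²(3aL-(3a+b)x)/(6L³EI)  [x≤a] = -(-2)·4²·(12/5)²·(3·8·12-(3·8+4)·(12/5))/(6·12³·10000) = 92/234375 m
Load 3 — point force P=16 kN at a=3 m (b=L-a=9):
  y_3 = -Pb²x²(3aL-(3a+b)x)/(6L³EI)  [x≤a] = -16·9²·(12/5)²·(3·3·12-(3·3+9)·(12/5))/(6·12³·10000) = -729/156250 m
Load 4 — applied couple M₀=17 kN·m at a=4 m (b=L-a=8):
  y_4 = (R_Ax³/6 - M_Ax²/2)/EI  [x≤a] with R_A=17/9, M_A=0 = ((17/9)·(12/5)³/6 - 0·(12/5)²/2)/10000 = 34/78125 m
Superposition: y = Σ y_i = -44651/11718750 m ≈ -0.003810 m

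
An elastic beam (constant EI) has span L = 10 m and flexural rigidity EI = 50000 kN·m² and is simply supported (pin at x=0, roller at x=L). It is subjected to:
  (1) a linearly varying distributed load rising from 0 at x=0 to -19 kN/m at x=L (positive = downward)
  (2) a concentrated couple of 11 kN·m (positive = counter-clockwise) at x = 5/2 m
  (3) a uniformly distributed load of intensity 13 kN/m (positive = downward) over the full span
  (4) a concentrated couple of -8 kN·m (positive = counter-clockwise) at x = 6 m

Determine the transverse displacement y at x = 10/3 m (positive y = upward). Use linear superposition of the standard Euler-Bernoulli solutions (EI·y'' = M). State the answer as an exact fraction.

Load 1 — triangular load w₀=-19 kN/m (0→w₀ over full span):
  y_1 = -w₀x(7L⁴-10L²x²+3x⁴)/(360LEI) = -(-19)·(10/3)·(7·10⁴-10·10²·(10/3)²+3·(10/3)⁴)/(360·10·50000) = 76/3645 m
Load 2 — applied couple M₀=11 kN·m at a=5/2 m (b=L-a=15/2):
  y_2 = (M₀x³/(6L)-M₀(x-a)²/2+C₁x)/EI  [x>a] with C₁=M₀(3b²-L²)/(6L)=605/48 = (11·(10/3)³/(6·10)-11·((10/3)-(5/2))²/2+(605/48)·(10/3))/50000 = 583/648000 m
Load 3 — uniform load w=13 kN/m over full span:
  y_3 = -wx(L³-2Lx²+x³)/(24EI) = -13·(10/3)·(10³-2·10·(10/3)²+(10/3)³)/(24·50000) = -143/4860 m
Load 4 — applied couple M₀=-8 kN·m at a=6 m (b=L-a=4):
  y_4 = (M₀x³/(6L)+C₁x)/EI  [x≤a] with C₁=M₀(3b²-L²)/(6L)=104/15 = ((-8)·(10/3)³/(6·10)+(104/15)·(10/3))/50000 = 92/253125 m
Superposition: y = Σ y_i = -1065833/145800000 m ≈ -0.007310 m

y(10/3) = -1065833/145800000 m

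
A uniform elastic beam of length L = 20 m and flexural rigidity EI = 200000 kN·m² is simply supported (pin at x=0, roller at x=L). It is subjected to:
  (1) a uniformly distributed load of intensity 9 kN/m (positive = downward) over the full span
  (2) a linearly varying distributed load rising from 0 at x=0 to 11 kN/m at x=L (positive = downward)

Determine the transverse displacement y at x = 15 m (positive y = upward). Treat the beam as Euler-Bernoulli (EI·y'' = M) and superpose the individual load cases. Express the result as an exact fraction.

y(15) = -3361/30720 m

Load 1 — uniform load w=9 kN/m over full span:
  y_1 = -wx(L³-2Lx²+x³)/(24EI) = -9·15·(20³-2·20·15²+15³)/(24·200000) = -171/2560 m
Load 2 — triangular load w₀=11 kN/m (0→w₀ over full span):
  y_2 = -w₀x(7L⁴-10L²x²+3x⁴)/(360LEI) = -11·15·(7·20⁴-10·20²·15²+3·15⁴)/(360·20·200000) = -1309/30720 m
Superposition: y = Σ y_i = -3361/30720 m ≈ -0.109408 m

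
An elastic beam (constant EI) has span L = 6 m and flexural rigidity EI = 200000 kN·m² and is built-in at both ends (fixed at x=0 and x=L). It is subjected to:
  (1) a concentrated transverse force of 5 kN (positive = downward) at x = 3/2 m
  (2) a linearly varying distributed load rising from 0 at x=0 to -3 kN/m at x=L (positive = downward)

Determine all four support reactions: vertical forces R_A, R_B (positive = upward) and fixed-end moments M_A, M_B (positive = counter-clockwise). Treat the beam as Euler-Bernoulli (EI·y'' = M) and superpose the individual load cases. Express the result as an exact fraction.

Load 1 — point force P=5 kN at a=3/2 m (b=L-a=9/2):
  R_A = Pb²(3a+b)/L³ = 5·(9/2)²·(3·(3/2)+(9/2))/6³ = 135/32 kN
  M_A = Pab²/L² = 5·(3/2)·(9/2)²/6² = 135/32 kN·m
  R_B = Pa²(a+3b)/L³ = 5·(3/2)²·((3/2)+3·(9/2))/6³ = 25/32 kN
  M_B = -Pa²b/L² = -5·(3/2)²·(9/2)/6² = -45/32 kN·m
Load 2 — triangular load w₀=-3 kN/m (0→w₀ over full span):
  R_A = 3w₀L/20 = 3·(-3)·6/20 = -27/10 kN
  M_A = w₀L²/30 = (-3)·6²/30 = -18/5 kN·m
  R_B = 7w₀L/20 = 7·(-3)·6/20 = -63/10 kN
  M_B = -w₀L²/20 = -(-3)·6²/20 = 27/5 kN·m
Superposition: R_A = 243/160 kN, M_A = 99/160 kN·m, R_B = -883/160 kN, M_B = 639/160 kN·m

R_A = 243/160 kN, M_A = 99/160 kN·m, R_B = -883/160 kN, M_B = 639/160 kN·m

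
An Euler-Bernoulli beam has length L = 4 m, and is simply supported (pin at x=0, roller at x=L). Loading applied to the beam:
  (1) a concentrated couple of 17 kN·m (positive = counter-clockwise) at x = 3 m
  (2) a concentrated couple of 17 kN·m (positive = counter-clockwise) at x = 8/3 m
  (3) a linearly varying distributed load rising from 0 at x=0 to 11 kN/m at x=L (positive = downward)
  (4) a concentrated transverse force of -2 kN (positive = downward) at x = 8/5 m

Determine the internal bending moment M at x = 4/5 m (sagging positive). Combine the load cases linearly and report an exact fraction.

Load 1 — applied couple M₀=17 kN·m at a=3 m (b=L-a=1):
  M_1 = M₀x/L  [x≤a] = 17·(4/5)/4 = 17/5 kN·m
Load 2 — applied couple M₀=17 kN·m at a=8/3 m (b=L-a=4/3):
  M_2 = M₀x/L  [x≤a] = 17·(4/5)/4 = 17/5 kN·m
Load 3 — triangular load w₀=11 kN/m (0→w₀ over full span):
  M_3 = w₀Lx/6 - w₀x³/(6L) = 11·4·(4/5)/6 - 11·(4/5)³/(6·4) = 704/125 kN·m
Load 4 — point force P=-2 kN at a=8/5 m (b=L-a=12/5):
  M_4 = Pbx/L  [x≤a] = (-2)·(12/5)·(4/5)/4 = -24/25 kN·m
Superposition: M = Σ M_i = 1434/125 kN·m ≈ 11.472000 kN·m

M(4/5) = 1434/125 kN·m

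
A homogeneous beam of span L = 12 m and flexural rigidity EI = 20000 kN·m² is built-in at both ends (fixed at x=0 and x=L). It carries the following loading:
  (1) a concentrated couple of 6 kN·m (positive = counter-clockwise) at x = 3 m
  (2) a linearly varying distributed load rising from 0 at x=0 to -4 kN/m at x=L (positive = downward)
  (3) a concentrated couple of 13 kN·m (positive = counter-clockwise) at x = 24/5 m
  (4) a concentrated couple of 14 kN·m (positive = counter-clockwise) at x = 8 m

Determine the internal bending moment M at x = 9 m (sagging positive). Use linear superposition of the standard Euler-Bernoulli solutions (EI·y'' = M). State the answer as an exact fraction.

Load 1 — applied couple M₀=6 kN·m at a=3 m (b=L-a=9):
  M_1 = R_Ax - M_A - M₀  [x>a] with R_A=9/16, M_A=-9/8 = (9/16)·9 - (-9/8) - 6 = 3/16 kN·m
Load 2 — triangular load w₀=-4 kN/m (0→w₀ over full span):
  M_2 = 3w₀Lx/20 - w₀L²/30 - w₀x³/(6L) = 3·(-4)·12·9/20 - (-4)·12²/30 - (-4)·9³/(6·12) = -51/10 kN·m
Load 3 — applied couple M₀=13 kN·m at a=24/5 m (b=L-a=36/5):
  M_3 = R_Ax - M_A - M₀  [x>a] with R_A=39/25, M_A=39/25 = (39/25)·9 - (39/25) - 13 = -13/25 kN·m
Load 4 — applied couple M₀=14 kN·m at a=8 m (b=L-a=4):
  M_4 = R_Ax - M_A - M₀  [x>a] with R_A=14/9, M_A=14/3 = (14/9)·9 - (14/3) - 14 = -14/3 kN·m
Superposition: M = Σ M_i = -12119/1200 kN·m ≈ -10.099167 kN·m

M(9) = -12119/1200 kN·m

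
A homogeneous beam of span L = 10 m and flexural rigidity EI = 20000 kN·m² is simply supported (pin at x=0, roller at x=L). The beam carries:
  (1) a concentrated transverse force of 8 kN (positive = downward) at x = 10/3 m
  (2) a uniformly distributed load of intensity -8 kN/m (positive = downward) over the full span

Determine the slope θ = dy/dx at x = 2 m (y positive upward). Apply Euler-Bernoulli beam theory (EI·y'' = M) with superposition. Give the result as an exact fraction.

Load 1 — point force P=8 kN at a=10/3 m (b=L-a=20/3):
  θ_1 = -Pb(L²-b²-3x²)/(6LEI)  [x≤a] = -8·(20/3)·(10²-(20/3)²-3·2²)/(6·10·20000) = -98/50625 rad
Load 2 — uniform load w=-8 kN/m over full span:
  θ_2 = -w(L³-6Lx²+4x³)/(24EI) = -(-8)·(10³-6·10·2²+4·2³)/(24·20000) = 33/2500 rad
Superposition: θ = Σ θ_i = 2281/202500 rad ≈ 0.011264 rad

θ(2) = 2281/202500 rad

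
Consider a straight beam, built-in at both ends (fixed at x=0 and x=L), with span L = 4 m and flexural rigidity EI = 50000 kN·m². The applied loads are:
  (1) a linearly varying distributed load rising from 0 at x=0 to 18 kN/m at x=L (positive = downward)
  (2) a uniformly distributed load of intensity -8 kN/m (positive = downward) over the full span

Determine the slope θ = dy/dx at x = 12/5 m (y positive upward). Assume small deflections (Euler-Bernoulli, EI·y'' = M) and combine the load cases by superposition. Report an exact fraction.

Load 1 — triangular load w₀=18 kN/m (0→w₀ over full span):
  θ_1 = -w₀(2x(L-x)(L-2x)(x+2L)+x²(L-x)²)/(120LEI) = -18·(2·(12/5)·(4-(12/5))·(4-2·(12/5))·((12/5)+2·4)+(12/5)²·(4-(12/5))²)/(120·4·50000) = 72/1953125 rad
Load 2 — uniform load w=-8 kN/m over full span:
  θ_2 = -wx(L-x)(L-2x)/(12EI) = -(-8)·(12/5)·(4-(12/5))·(4-2·(12/5))/(12·50000) = -16/390625 rad
Superposition: θ = Σ θ_i = -8/1953125 rad ≈ -0.000004 rad

θ(12/5) = -8/1953125 rad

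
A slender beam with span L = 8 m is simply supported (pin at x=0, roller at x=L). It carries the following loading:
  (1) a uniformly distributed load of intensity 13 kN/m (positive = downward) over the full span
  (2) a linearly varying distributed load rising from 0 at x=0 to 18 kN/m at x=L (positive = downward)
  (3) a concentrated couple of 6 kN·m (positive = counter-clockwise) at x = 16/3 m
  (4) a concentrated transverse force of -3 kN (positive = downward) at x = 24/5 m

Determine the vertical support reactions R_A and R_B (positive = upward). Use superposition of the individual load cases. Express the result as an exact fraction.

Load 1 — uniform load w=13 kN/m over full span:
  R_A = wL/2 = 13·8/2 = 52 kN
  R_B = wL/2 = 13·8/2 = 52 kN
Load 2 — triangular load w₀=18 kN/m (0→w₀ over full span):
  R_A = w₀L/6 = 18·8/6 = 24 kN
  R_B = w₀L/3 = 18·8/3 = 48 kN
Load 3 — applied couple M₀=6 kN·m at a=16/3 m (b=L-a=8/3):
  R_A = M₀/L = 6/8 = 3/4 kN
  R_B = -M₀/L = -6/8 = -3/4 kN
Load 4 — point force P=-3 kN at a=24/5 m (b=L-a=16/5):
  R_A = Pb/L = (-3)·(16/5)/8 = -6/5 kN
  R_B = Pa/L = (-3)·(24/5)/8 = -9/5 kN
Superposition: R_A = 1511/20 kN, R_B = 1949/20 kN

R_A = 1511/20 kN, R_B = 1949/20 kN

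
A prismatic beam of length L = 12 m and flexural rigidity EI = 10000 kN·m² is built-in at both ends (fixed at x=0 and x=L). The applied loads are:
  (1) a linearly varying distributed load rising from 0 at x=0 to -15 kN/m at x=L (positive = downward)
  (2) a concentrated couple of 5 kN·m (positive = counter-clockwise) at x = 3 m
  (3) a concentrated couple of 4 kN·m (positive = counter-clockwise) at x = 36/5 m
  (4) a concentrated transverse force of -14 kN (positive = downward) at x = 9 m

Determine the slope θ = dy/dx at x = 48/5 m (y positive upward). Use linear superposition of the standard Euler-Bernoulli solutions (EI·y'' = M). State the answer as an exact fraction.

θ(48/5) = -84651/6250000 rad

Load 1 — triangular load w₀=-15 kN/m (0→w₀ over full span):
  θ_1 = -w₀(2x(L-x)(L-2x)(x+2L)+x²(L-x)²)/(120LEI) = -(-15)·(2·(48/5)·(12-(48/5))·(12-2·(48/5))·((48/5)+2·12)+(48/5)²·(12-(48/5))²)/(120·12·10000) = -864/78125 rad
Load 2 — applied couple M₀=5 kN·m at a=3 m (b=L-a=9):
  θ_2 = (R_Ax²/2 - M_Ax - M₀(x-a))/EI  [x>a] with R_A=15/32, M_A=-15/16 = ((15/32)·(48/5)²/2 - (-15/16)·(48/5) - 5·((48/5)-3))/10000 = -3/12500 rad
Load 3 — applied couple M₀=4 kN·m at a=36/5 m (b=L-a=24/5):
  θ_3 = (R_Ax²/2 - M_Ax - M₀(x-a))/EI  [x>a] with R_A=12/25, M_A=32/25 = ((12/25)·(48/5)²/2 - (32/25)·(48/5) - 4·((48/5)-(36/5)))/10000 = 9/390625 rad
Load 4 — point force P=-14 kN at a=9 m (b=L-a=3):
  θ_4 = Pa²(L-x)(2bL-(3b+a)(L-x))/(2L³EI)  [x>a] = (-14)·9²·(12-(48/5))·(2·3·12-(3·3+9)·(12-(48/5)))/(2·12³·10000) = -567/250000 rad
Superposition: θ = Σ θ_i = -84651/6250000 rad ≈ -0.013544 rad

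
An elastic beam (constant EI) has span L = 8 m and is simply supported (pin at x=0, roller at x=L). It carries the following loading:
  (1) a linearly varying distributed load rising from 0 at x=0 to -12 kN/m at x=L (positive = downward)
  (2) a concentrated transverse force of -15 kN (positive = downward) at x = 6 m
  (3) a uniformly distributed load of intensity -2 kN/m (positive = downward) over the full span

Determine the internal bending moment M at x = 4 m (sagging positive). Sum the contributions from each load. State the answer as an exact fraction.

Load 1 — triangular load w₀=-12 kN/m (0→w₀ over full span):
  M_1 = w₀Lx/6 - w₀x³/(6L) = (-12)·8·4/6 - (-12)·4³/(6·8) = -48 kN·m
Load 2 — point force P=-15 kN at a=6 m (b=L-a=2):
  M_2 = Pbx/L  [x≤a] = (-15)·2·4/8 = -15 kN·m
Load 3 — uniform load w=-2 kN/m over full span:
  M_3 = wx(L-x)/2 = (-2)·4·(8-4)/2 = -16 kN·m
Superposition: M = Σ M_i = -79 kN·m ≈ -79.000000 kN·m

M(4) = -79 kN·m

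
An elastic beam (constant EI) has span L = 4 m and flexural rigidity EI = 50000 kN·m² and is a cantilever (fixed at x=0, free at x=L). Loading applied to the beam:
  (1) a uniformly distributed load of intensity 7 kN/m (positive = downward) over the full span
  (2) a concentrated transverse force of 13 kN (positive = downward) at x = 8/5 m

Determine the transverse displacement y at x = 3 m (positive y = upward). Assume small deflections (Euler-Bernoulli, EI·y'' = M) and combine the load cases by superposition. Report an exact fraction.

y(3) = -572011/150000000 m

Load 1 — uniform load w=7 kN/m over full span:
  y_1 = -wx²(x²-4Lx+6L²)/(24EI) = -7·3²·(3²-4·4·3+6·4²)/(24·50000) = -1197/400000 m
Load 2 — point force P=13 kN at a=8/5 m (b=L-a=12/5):
  y_2 = -Pa²(3x-a)/(6EI)  [x>a] = -13·(8/5)²·(3·3-(8/5))/(6·50000) = -962/1171875 m
Superposition: y = Σ y_i = -572011/150000000 m ≈ -0.003813 m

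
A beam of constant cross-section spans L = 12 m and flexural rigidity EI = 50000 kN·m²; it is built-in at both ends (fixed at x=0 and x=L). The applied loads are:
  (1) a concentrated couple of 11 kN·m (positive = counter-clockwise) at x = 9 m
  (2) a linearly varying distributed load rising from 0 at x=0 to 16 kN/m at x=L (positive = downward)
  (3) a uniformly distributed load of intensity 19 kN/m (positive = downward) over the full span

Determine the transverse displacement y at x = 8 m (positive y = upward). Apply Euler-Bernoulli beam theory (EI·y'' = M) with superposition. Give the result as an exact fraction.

Load 1 — applied couple M₀=11 kN·m at a=9 m (b=L-a=3):
  y_1 = (R_Ax³/6 - M_Ax²/2)/EI  [x≤a] with R_A=33/32, M_A=55/16 = ((33/32)·8³/6 - (55/16)·8²/2)/50000 = -11/25000 m
Load 2 — triangular load w₀=16 kN/m (0→w₀ over full span):
  y_2 = -w₀x²(L-x)²(x+2L)/(120LEI) = -16·8²·(12-8)²·(8+2·12)/(120·12·50000) = -1024/140625 m
Load 3 — uniform load w=19 kN/m over full span:
  y_3 = -wx²(L-x)²/(24EI) = -19·8²·(12-8)²/(24·50000) = -152/9375 m
Superposition: y = Σ y_i = -26927/1125000 m ≈ -0.023935 m

y(8) = -26927/1125000 m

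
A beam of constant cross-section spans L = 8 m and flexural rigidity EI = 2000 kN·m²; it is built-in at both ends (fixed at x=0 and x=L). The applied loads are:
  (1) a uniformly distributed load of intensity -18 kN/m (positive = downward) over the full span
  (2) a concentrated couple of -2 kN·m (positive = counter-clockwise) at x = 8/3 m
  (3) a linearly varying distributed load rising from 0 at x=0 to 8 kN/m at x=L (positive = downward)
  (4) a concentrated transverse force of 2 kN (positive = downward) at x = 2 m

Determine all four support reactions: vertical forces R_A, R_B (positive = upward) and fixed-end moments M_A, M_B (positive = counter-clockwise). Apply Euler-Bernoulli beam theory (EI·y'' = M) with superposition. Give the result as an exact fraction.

Load 1 — uniform load w=-18 kN/m over full span:
  R_A = wL/2 = (-18)·8/2 = -72 kN
  M_A = wL²/12 = (-18)·8²/12 = -96 kN·m
  R_B = wL/2 = (-18)·8/2 = -72 kN
  M_B = -wL²/12 = -(-18)·8²/12 = 96 kN·m
Load 2 — applied couple M₀=-2 kN·m at a=8/3 m (b=L-a=16/3):
  R_A = 6M₀ab/L³ = 6·(-2)·(8/3)·(16/3)/8³ = -1/3 kN
  M_A = M₀b(2a-b)/L² = (-2)·(16/3)·(2·(8/3)-(16/3))/8² = 0 kN·m
  R_B = -6M₀ab/L³ = -6·(-2)·(8/3)·(16/3)/8³ = 1/3 kN
  M_B = M₀a(2b-a)/L² = (-2)·(8/3)·(2·(16/3)-(8/3))/8² = -2/3 kN·m
Load 3 — triangular load w₀=8 kN/m (0→w₀ over full span):
  R_A = 3w₀L/20 = 3·8·8/20 = 48/5 kN
  M_A = w₀L²/30 = 8·8²/30 = 256/15 kN·m
  R_B = 7w₀L/20 = 7·8·8/20 = 112/5 kN
  M_B = -w₀L²/20 = -8·8²/20 = -128/5 kN·m
Load 4 — point force P=2 kN at a=2 m (b=L-a=6):
  R_A = Pb²(3a+b)/L³ = 2·6²·(3·2+6)/8³ = 27/16 kN
  M_A = Pab²/L² = 2·2·6²/8² = 9/4 kN·m
  R_B = Pa²(a+3b)/L³ = 2·2²·(2+3·6)/8³ = 5/16 kN
  M_B = -Pa²b/L² = -2·2²·6/8² = -3/4 kN·m
Superposition: R_A = -14651/240 kN, M_A = -4601/60 kN·m, R_B = -11749/240 kN, M_B = 4139/60 kN·m

R_A = -14651/240 kN, M_A = -4601/60 kN·m, R_B = -11749/240 kN, M_B = 4139/60 kN·m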